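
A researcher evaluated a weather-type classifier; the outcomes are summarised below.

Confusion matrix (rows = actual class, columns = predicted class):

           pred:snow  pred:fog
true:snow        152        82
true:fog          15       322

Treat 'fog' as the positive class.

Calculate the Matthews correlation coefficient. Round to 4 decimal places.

MCC = (TP·TN − FP·FN) / √((TP+FP)(TP+FN)(TN+FP)(TN+FN))
Numerator = 322·152 − 82·15 = 47714
Denominator = √(404·337·234·167) = √5320391544 = 72941.0141
MCC = 47714 / 72941.0141 = 0.6541

0.6541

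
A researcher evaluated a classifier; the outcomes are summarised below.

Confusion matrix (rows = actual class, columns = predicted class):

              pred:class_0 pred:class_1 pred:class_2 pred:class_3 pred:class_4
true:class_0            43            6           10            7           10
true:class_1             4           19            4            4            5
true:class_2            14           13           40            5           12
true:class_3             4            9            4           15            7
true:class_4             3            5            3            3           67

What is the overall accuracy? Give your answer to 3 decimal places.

Accuracy = trace / total = (43+19+40+15+67=184) / 316 = 184/316 = 0.582

0.582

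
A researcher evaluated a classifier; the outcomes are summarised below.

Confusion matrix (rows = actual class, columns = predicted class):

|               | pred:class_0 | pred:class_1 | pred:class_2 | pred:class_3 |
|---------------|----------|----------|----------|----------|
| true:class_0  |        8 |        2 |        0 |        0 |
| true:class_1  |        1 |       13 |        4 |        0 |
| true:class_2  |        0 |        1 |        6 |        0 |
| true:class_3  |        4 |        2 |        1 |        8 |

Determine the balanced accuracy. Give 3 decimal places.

Balanced accuracy = mean of per-class recall.
  class_0: recall = 8/10 = 0.8000
  class_1: recall = 13/18 = 0.7222
  class_2: recall = 6/7 = 0.8571
  class_3: recall = 8/15 = 0.5333
Mean = (0.8000 + 0.7222 + 0.8571 + 0.5333) / 4 = 0.728

0.728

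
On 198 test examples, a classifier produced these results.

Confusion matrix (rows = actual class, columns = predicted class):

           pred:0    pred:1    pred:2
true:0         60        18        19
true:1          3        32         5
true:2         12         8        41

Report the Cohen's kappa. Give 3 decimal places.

0.498

Observed agreement pₒ = trace/N = 133/198 = 0.6717
Expected agreement pₑ = Σ (rowᵢ·colᵢ)/N² = (97·75 + 40·58 + 61·65)/198² = 0.3459
κ = (pₒ − pₑ)/(1 − pₑ) = (0.6717 − 0.3459)/(1 − 0.3459) = 0.498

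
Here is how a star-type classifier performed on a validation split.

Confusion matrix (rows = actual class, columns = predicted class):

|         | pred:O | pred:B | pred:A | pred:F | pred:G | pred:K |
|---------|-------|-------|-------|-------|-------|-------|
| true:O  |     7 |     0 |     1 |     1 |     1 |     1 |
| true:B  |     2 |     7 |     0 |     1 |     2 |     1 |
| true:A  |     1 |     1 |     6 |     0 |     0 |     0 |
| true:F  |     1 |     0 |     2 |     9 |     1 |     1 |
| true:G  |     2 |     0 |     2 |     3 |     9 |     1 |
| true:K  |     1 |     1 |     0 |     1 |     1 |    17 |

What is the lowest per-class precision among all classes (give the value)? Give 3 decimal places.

Per-class precision (TP/(TP+FP)):
  O: TP=7, FP=2+1+1+2+1=7 → 7/14 = 0.5000
  B: TP=7, FP=0+1+0+0+1=2 → 7/9 = 0.7778
  A: TP=6, FP=1+0+2+2+0=5 → 6/11 = 0.5455
  F: TP=9, FP=1+1+0+3+1=6 → 9/15 = 0.6000
  G: TP=9, FP=1+2+0+1+1=5 → 9/14 = 0.6429
  K: TP=17, FP=1+1+0+1+1=4 → 17/21 = 0.8095
Lowest is class 'O' with precision = 0.500.

0.500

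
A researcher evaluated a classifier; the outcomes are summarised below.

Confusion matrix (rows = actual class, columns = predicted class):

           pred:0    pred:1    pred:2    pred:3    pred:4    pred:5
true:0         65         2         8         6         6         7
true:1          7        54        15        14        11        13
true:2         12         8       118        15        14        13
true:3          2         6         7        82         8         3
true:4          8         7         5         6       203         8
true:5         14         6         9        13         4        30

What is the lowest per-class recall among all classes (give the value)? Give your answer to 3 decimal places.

Per-class recall (TP/(TP+FN)):
  0: TP=65, FN=2+8+6+6+7=29 → 65/94 = 0.6915
  1: TP=54, FN=7+15+14+11+13=60 → 54/114 = 0.4737
  2: TP=118, FN=12+8+15+14+13=62 → 118/180 = 0.6556
  3: TP=82, FN=2+6+7+8+3=26 → 82/108 = 0.7593
  4: TP=203, FN=8+7+5+6+8=34 → 203/237 = 0.8565
  5: TP=30, FN=14+6+9+13+4=46 → 30/76 = 0.3947
Lowest is class '5' with recall = 0.395.

0.395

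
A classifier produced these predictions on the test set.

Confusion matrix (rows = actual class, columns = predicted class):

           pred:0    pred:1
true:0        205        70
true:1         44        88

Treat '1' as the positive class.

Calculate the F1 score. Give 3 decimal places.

0.607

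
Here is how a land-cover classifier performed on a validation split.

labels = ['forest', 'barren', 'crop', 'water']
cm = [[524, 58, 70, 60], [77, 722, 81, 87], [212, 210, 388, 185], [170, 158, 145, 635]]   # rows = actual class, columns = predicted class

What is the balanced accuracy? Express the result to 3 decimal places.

0.611

Balanced accuracy = mean of per-class recall.
  forest: recall = 524/712 = 0.7360
  barren: recall = 722/967 = 0.7466
  crop: recall = 388/995 = 0.3899
  water: recall = 635/1108 = 0.5731
Mean = (0.7360 + 0.7466 + 0.3899 + 0.5731) / 4 = 0.611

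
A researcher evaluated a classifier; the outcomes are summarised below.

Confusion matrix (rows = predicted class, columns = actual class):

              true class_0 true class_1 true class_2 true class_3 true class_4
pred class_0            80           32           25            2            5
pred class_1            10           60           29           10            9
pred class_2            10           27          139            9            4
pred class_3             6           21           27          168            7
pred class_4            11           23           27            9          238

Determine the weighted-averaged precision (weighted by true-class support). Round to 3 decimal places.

Per-class precision (TP/(TP+FP)):
  class_0: TP=80, FP=32+25+2+5=64 → 80/144 = 0.5556
  class_1: TP=60, FP=10+29+10+9=58 → 60/118 = 0.5085
  class_2: TP=139, FP=10+27+9+4=50 → 139/189 = 0.7354
  class_3: TP=168, FP=6+21+27+7=61 → 168/229 = 0.7336
  class_4: TP=238, FP=11+23+27+9=70 → 238/308 = 0.7727
Weighted-precision = Σ (supportᵢ/N)·precisionᵢ with N=988: (117/988)·0.5556 + (163/988)·0.5085 + (247/988)·0.7354 + (198/988)·0.7336 + (263/988)·0.7727 = 0.686

0.686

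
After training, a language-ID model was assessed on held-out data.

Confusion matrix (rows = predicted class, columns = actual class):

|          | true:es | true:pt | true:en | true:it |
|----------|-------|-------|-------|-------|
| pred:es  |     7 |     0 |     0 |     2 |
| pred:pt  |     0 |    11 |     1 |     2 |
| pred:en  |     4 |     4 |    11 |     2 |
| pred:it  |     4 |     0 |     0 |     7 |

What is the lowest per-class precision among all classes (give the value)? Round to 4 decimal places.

0.5238

Per-class precision (TP/(TP+FP)):
  es: TP=7, FP=0+0+2=2 → 7/9 = 0.77778
  pt: TP=11, FP=0+1+2=3 → 11/14 = 0.78571
  en: TP=11, FP=4+4+2=10 → 11/21 = 0.52381
  it: TP=7, FP=4+0+0=4 → 7/11 = 0.63636
Lowest is class 'en' with precision = 0.5238.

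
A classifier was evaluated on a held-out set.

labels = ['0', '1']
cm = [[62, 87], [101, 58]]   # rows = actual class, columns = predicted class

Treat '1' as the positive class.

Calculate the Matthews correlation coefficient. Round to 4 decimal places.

-0.2194

MCC = (TP·TN − FP·FN) / √((TP+FP)(TP+FN)(TN+FP)(TN+FN))
Numerator = 58·62 − 87·101 = -5191
Denominator = √(145·159·149·163) = √559936785 = 23662.9834
MCC = -5191 / 23662.9834 = -0.2194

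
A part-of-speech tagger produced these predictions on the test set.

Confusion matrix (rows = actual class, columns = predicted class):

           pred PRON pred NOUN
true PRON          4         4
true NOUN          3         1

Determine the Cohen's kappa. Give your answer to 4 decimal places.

Observed agreement pₒ = trace/N = 5/12 = 0.41667
Expected agreement pₑ = Σ (rowᵢ·colᵢ)/N² = (8·7 + 4·5)/12² = 0.52778
κ = (pₒ − pₑ)/(1 − pₑ) = (0.41667 − 0.52778)/(1 − 0.52778) = -0.2353

-0.2353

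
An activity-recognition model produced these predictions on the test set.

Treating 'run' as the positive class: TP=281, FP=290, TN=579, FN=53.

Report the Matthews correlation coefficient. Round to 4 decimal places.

0.4552

MCC = (TP·TN − FP·FN) / √((TP+FP)(TP+FN)(TN+FP)(TN+FN))
Numerator = 281·579 − 290·53 = 147329
Denominator = √(571·334·869·632) = √104741654512 = 323638.1537
MCC = 147329 / 323638.1537 = 0.4552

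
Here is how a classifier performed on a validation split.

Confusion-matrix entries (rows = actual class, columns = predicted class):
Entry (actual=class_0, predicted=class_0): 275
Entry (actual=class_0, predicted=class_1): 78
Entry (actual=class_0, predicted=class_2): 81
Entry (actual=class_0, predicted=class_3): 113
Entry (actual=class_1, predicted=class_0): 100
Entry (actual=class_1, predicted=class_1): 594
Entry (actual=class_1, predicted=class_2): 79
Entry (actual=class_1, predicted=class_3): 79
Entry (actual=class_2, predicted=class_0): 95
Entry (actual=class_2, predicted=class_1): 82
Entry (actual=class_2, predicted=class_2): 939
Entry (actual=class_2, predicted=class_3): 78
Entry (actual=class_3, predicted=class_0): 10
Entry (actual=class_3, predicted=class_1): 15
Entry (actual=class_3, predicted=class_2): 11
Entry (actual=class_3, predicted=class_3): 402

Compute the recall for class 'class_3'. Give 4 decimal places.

0.9178

One-vs-rest for 'class_3': TP = diagonal; FP = other classes predicted 'class_3'; FN = 'class_3' predicted as other.
recall = TP/(TP+FN).
class_3: TP=402, FN=10+15+11=36 → 402/438 = 0.91781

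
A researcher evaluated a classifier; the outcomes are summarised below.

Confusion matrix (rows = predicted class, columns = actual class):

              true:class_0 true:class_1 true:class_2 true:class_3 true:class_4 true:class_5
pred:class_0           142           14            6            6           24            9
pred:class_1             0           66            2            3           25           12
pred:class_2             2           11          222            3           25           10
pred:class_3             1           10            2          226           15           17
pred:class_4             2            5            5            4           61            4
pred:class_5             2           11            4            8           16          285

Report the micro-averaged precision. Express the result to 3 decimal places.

Micro-averaging pools counts across classes: ΣTP=1002, ΣFP=258, ΣFN=258.
Micro-precision = TP/(TP+FP) on pooled counts = 0.795 (equals overall accuracy in single-label multiclass).

0.795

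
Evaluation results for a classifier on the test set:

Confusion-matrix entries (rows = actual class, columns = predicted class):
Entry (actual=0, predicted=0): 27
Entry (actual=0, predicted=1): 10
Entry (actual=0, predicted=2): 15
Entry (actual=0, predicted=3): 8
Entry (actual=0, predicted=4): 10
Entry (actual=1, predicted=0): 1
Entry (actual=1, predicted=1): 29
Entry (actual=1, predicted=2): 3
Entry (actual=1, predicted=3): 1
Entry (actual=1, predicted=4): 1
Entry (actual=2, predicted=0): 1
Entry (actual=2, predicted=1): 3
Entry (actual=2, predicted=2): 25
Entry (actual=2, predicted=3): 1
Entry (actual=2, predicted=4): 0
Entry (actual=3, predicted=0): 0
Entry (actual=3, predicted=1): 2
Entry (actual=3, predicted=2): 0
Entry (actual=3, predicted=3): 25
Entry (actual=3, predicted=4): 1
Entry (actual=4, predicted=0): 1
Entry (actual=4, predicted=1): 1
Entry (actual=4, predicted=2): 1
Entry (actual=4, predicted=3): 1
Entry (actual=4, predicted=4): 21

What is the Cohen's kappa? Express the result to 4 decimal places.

0.5978

Observed agreement pₒ = trace/N = 127/188 = 0.67553
Expected agreement pₑ = Σ (rowᵢ·colᵢ)/N² = (70·30 + 35·45 + 30·44 + 28·36 + 25·33)/188² = 0.19319
κ = (pₒ − pₑ)/(1 − pₑ) = (0.67553 − 0.19319)/(1 − 0.19319) = 0.5978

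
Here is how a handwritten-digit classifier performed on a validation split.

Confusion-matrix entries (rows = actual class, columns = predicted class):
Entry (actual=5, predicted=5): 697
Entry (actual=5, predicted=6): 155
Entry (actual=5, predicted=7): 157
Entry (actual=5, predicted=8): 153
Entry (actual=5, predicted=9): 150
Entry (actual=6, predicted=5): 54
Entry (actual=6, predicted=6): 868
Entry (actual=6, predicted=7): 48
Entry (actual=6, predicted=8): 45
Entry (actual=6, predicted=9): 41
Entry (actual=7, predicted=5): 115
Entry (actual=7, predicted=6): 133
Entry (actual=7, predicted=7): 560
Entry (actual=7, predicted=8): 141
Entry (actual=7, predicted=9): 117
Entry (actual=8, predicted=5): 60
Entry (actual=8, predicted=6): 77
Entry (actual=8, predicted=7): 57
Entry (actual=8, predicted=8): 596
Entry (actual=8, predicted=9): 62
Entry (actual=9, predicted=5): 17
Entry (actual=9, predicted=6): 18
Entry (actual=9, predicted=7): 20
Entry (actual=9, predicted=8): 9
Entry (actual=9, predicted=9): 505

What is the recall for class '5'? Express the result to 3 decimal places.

Treat '5' as positive and all other classes as negative.
recall = TP/(TP+FN).
5: TP=697, FN=155+157+153+150=615 → 697/1312 = 0.5313

0.531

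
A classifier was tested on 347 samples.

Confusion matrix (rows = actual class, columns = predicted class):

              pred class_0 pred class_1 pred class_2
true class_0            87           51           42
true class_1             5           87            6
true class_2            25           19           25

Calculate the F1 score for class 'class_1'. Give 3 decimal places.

0.682

Take TP from the diagonal, FP from the rest of the 'class_1' prediction marginal, FN from the rest of the 'class_1' actual marginal.
F1 score = 2·TP/(2·TP+FP+FN).
class_1: TP=87, FP=51+19=70, FN=5+6=11 → 174/255 = 0.6824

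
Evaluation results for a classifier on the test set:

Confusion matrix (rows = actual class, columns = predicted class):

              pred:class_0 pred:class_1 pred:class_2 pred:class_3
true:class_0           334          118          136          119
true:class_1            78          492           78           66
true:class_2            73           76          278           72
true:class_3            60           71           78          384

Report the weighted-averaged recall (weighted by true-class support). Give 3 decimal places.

0.592

Per-class recall (TP/(TP+FN)):
  class_0: TP=334, FN=118+136+119=373 → 334/707 = 0.4724
  class_1: TP=492, FN=78+78+66=222 → 492/714 = 0.6891
  class_2: TP=278, FN=73+76+72=221 → 278/499 = 0.5571
  class_3: TP=384, FN=60+71+78=209 → 384/593 = 0.6476
Weighted-recall = Σ (supportᵢ/N)·recallᵢ with N=2513: (707/2513)·0.4724 + (714/2513)·0.6891 + (499/2513)·0.5571 + (593/2513)·0.6476 = 0.592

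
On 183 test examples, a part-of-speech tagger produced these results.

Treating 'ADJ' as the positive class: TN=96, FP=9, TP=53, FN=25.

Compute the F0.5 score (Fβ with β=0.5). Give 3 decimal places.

Fβ = (1+β²)·TP / ((1+β²)·TP + β²·FN + FP), with β²=1/4
= 1.25·53 / (1.25·53 + 0.25·25 + 9) = 0.813

0.813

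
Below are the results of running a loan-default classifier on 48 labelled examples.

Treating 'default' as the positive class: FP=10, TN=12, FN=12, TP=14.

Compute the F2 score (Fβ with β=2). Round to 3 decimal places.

Fβ = (1+β²)·TP / ((1+β²)·TP + β²·FN + FP), with β²=4
= 5·14 / (5·14 + 4·12 + 10) = 0.547

0.547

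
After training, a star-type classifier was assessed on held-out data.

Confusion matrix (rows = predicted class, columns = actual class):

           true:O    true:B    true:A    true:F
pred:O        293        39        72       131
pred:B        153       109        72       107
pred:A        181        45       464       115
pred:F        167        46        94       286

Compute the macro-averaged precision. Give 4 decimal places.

0.4634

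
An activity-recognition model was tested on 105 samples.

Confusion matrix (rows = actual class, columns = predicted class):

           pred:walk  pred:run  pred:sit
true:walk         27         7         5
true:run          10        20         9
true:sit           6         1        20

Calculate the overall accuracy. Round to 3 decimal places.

0.638

Accuracy = trace / total = (27+20+20=67) / 105 = 67/105 = 0.638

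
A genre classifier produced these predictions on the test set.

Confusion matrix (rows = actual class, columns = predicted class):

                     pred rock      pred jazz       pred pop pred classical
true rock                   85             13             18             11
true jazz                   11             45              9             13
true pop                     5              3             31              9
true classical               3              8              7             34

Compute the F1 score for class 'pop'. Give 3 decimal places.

0.549

Treat 'pop' as positive and all other classes as negative.
F1 score = 2·TP/(2·TP+FP+FN).
pop: TP=31, FP=18+9+7=34, FN=5+3+9=17 → 62/113 = 0.5487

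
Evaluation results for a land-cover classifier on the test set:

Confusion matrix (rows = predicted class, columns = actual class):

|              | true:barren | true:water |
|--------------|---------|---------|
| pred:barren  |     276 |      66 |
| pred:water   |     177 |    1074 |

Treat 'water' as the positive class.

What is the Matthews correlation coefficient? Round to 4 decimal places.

0.6058

MCC = (TP·TN − FP·FN) / √((TP+FP)(TP+FN)(TN+FP)(TN+FN))
Numerator = 1074·276 − 177·66 = 284742
Denominator = √(1251·1140·453·342) = √220946165640 = 470049.1098
MCC = 284742 / 470049.1098 = 0.6058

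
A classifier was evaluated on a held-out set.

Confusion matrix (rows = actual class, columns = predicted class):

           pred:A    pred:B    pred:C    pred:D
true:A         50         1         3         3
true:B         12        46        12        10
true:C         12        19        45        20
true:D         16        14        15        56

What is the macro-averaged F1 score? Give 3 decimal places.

0.593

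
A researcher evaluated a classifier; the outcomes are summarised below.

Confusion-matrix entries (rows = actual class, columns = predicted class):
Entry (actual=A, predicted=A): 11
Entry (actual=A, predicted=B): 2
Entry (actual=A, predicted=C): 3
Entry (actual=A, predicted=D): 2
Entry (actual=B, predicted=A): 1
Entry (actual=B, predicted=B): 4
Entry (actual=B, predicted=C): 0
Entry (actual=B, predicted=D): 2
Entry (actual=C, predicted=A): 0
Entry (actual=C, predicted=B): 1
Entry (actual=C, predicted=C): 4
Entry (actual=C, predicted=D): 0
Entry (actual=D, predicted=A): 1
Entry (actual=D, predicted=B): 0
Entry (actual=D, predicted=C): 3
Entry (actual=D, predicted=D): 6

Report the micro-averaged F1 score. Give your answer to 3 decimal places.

Micro-averaging pools counts across classes: ΣTP=25, ΣFP=15, ΣFN=15.
Micro-F1 score = 2·TP/(2·TP+FP+FN) on pooled counts = 0.625 (equals overall accuracy in single-label multiclass).

0.625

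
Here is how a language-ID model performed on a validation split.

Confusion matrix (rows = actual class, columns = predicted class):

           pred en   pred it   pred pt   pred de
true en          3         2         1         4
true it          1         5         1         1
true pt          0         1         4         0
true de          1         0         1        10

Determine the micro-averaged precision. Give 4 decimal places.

Micro-averaging pools counts across classes: ΣTP=22, ΣFP=13, ΣFN=13.
Micro-precision = TP/(TP+FP) on pooled counts = 0.6286 (equals overall accuracy in single-label multiclass).

0.6286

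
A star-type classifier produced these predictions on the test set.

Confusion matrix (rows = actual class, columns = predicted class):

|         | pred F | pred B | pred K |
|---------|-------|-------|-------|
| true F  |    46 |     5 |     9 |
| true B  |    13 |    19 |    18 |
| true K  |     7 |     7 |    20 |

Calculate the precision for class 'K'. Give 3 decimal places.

0.426

One-vs-rest for 'K': TP = diagonal; FP = other classes predicted 'K'; FN = 'K' predicted as other.
precision = TP/(TP+FP).
K: TP=20, FP=9+18=27 → 20/47 = 0.4255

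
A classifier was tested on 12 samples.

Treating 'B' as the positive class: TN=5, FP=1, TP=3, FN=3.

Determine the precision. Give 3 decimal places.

Precision = TP/(TP+FP) = 3/(3+1) = 3/4 = 0.750

0.750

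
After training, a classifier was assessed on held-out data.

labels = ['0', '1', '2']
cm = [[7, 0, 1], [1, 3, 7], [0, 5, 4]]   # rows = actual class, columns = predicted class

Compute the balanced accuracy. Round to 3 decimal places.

Balanced accuracy = mean of per-class recall.
  0: recall = 7/8 = 0.8750
  1: recall = 3/11 = 0.2727
  2: recall = 4/9 = 0.4444
Mean = (0.8750 + 0.2727 + 0.4444) / 3 = 0.531

0.531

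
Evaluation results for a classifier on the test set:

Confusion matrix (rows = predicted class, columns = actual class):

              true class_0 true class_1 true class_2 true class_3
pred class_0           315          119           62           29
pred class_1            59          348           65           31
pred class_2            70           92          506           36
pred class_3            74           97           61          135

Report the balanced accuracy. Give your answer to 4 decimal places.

0.6130

Balanced accuracy = mean of per-class recall.
  class_0: recall = 315/518 = 0.60811
  class_1: recall = 348/656 = 0.53049
  class_2: recall = 506/694 = 0.72911
  class_3: recall = 135/231 = 0.58442
Mean = (0.60811 + 0.53049 + 0.72911 + 0.58442) / 4 = 0.6130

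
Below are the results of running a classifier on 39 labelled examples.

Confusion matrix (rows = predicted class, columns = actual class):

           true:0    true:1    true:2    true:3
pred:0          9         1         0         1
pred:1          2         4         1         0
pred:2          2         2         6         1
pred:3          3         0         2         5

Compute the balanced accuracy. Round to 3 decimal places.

0.629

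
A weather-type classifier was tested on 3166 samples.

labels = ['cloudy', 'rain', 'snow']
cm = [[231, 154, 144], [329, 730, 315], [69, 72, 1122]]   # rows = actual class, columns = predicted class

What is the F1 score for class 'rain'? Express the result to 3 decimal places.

0.627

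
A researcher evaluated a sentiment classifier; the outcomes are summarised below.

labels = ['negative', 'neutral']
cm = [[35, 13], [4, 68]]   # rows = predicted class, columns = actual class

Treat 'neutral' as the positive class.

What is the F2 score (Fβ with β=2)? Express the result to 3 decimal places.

0.859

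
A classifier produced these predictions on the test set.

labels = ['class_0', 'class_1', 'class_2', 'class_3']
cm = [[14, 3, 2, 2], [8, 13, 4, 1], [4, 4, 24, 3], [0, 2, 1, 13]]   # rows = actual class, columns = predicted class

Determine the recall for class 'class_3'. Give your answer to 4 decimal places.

Treat 'class_3' as positive and all other classes as negative.
recall = TP/(TP+FN).
class_3: TP=13, FN=0+2+1=3 → 13/16 = 0.81250

0.8125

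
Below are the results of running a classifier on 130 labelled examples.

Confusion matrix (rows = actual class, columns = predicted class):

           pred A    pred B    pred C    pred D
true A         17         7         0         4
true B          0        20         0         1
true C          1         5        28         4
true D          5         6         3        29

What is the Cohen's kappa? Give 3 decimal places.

Observed agreement pₒ = trace/N = 94/130 = 0.7231
Expected agreement pₑ = Σ (rowᵢ·colᵢ)/N² = (28·23 + 21·38 + 38·31 + 43·38)/130² = 0.2517
κ = (pₒ − pₑ)/(1 − pₑ) = (0.7231 − 0.2517)/(1 − 0.2517) = 0.630

0.630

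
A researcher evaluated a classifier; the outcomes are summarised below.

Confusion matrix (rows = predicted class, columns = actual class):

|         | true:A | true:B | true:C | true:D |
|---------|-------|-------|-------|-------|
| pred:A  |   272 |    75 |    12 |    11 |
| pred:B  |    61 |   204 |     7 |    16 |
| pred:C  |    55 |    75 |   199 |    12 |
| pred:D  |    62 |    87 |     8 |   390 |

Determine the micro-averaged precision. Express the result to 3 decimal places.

0.689

Micro-averaging pools counts across classes: ΣTP=1065, ΣFP=481, ΣFN=481.
Micro-precision = TP/(TP+FP) on pooled counts = 0.689 (equals overall accuracy in single-label multiclass).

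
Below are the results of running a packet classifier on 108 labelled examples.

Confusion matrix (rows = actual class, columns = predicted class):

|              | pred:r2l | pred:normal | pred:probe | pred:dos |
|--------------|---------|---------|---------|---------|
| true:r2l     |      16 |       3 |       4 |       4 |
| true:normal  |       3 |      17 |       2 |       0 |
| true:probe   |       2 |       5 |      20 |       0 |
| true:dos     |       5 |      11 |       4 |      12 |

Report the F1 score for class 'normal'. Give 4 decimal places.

0.5862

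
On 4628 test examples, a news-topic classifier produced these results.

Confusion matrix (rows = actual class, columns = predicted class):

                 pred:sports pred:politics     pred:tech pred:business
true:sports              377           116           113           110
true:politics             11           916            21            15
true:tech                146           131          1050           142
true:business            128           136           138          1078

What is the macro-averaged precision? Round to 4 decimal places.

0.7176

Per-class precision (TP/(TP+FP)):
  sports: TP=377, FP=11+146+128=285 → 377/662 = 0.56949
  politics: TP=916, FP=116+131+136=383 → 916/1299 = 0.70516
  tech: TP=1050, FP=113+21+138=272 → 1050/1322 = 0.79425
  business: TP=1078, FP=110+15+142=267 → 1078/1345 = 0.80149
Macro-precision = mean = (0.56949 + 0.70516 + 0.79425 + 0.80149) / 4 = 0.7176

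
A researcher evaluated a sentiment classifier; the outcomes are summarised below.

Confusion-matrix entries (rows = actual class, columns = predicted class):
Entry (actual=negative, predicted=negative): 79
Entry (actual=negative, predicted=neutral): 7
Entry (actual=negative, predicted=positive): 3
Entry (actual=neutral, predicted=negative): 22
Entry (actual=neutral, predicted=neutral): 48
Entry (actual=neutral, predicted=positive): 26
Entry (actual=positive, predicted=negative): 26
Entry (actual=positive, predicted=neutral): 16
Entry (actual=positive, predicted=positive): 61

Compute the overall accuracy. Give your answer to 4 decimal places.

0.6528

Accuracy = trace / total = (79+48+61=188) / 288 = 188/288 = 0.6528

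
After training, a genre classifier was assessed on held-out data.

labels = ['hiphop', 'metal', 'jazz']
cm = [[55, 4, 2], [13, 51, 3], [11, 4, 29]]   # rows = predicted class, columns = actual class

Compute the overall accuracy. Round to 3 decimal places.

Accuracy = trace / total = (55+51+29=135) / 172 = 135/172 = 0.785

0.785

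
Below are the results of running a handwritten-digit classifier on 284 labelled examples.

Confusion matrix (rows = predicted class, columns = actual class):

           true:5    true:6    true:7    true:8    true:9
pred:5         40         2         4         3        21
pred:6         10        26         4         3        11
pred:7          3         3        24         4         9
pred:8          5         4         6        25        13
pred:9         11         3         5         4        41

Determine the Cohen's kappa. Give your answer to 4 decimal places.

0.4300

Observed agreement pₒ = trace/N = 156/284 = 0.54930
Expected agreement pₑ = Σ (rowᵢ·colᵢ)/N² = (69·70 + 38·54 + 43·43 + 39·53 + 95·64)/284² = 0.20926
κ = (pₒ − pₑ)/(1 − pₑ) = (0.54930 − 0.20926)/(1 − 0.20926) = 0.4300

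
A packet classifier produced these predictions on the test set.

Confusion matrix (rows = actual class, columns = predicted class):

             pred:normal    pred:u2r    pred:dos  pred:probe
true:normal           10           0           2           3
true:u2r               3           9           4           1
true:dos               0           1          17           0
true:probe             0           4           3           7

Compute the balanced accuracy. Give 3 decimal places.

Balanced accuracy = mean of per-class recall.
  normal: recall = 10/15 = 0.6667
  u2r: recall = 9/17 = 0.5294
  dos: recall = 17/18 = 0.9444
  probe: recall = 7/14 = 0.5000
Mean = (0.6667 + 0.5294 + 0.9444 + 0.5000) / 4 = 0.660

0.660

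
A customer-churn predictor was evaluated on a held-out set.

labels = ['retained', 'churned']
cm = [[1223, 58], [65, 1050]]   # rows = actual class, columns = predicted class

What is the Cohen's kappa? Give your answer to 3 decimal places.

0.897

Observed agreement pₒ = trace/N = 2273/2396 = 0.9487
Expected agreement pₑ = Σ (rowᵢ·colᵢ)/N² = (1281·1288 + 1115·1108)/2396² = 0.5026
κ = (pₒ − pₑ)/(1 − pₑ) = (0.9487 − 0.5026)/(1 − 0.5026) = 0.897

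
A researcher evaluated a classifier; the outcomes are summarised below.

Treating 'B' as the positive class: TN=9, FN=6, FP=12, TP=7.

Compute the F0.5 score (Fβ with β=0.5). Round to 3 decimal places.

Fβ = (1+β²)·TP / ((1+β²)·TP + β²·FN + FP), with β²=1/4
= 1.25·7 / (1.25·7 + 0.25·6 + 12) = 0.393

0.393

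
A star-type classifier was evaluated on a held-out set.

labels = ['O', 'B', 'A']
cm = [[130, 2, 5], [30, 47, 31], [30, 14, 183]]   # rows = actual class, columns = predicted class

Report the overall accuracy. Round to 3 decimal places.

0.763

Accuracy = trace / total = (130+47+183=360) / 472 = 360/472 = 0.763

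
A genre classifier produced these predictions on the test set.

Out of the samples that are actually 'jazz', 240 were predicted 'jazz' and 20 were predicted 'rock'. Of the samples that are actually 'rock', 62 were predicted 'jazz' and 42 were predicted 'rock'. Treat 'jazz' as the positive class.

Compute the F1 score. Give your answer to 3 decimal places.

0.854

Precision = TP/(TP+FP) = 240/302 = 0.7947
Recall = TP/(TP+FN) = 240/260 = 0.9231
F1 = 2·TP/(2·TP+FP+FN) = 480/562 = 0.854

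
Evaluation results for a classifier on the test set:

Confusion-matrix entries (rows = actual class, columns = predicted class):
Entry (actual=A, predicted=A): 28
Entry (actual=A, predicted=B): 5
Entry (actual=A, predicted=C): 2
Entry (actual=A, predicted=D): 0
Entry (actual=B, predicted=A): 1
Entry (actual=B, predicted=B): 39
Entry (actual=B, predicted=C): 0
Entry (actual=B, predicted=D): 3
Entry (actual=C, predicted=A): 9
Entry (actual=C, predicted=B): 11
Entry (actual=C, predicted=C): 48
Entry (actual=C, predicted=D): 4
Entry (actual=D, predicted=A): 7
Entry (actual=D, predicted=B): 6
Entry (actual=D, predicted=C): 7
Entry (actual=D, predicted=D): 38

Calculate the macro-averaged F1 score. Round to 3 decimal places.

Per-class F1 score (2·TP/(2·TP+FP+FN)):
  A: TP=28, FP=1+9+7=17, FN=5+2+0=7 → 56/80 = 0.7000
  B: TP=39, FP=5+11+6=22, FN=1+0+3=4 → 78/104 = 0.7500
  C: TP=48, FP=2+0+7=9, FN=9+11+4=24 → 96/129 = 0.7442
  D: TP=38, FP=0+3+4=7, FN=7+6+7=20 → 76/103 = 0.7379
Macro-F1 score = mean = (0.7000 + 0.7500 + 0.7442 + 0.7379) / 4 = 0.733

0.733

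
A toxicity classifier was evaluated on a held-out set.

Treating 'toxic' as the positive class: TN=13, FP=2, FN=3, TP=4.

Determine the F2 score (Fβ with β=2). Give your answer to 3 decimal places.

Fβ = (1+β²)·TP / ((1+β²)·TP + β²·FN + FP), with β²=4
= 5·4 / (5·4 + 4·3 + 2) = 0.588

0.588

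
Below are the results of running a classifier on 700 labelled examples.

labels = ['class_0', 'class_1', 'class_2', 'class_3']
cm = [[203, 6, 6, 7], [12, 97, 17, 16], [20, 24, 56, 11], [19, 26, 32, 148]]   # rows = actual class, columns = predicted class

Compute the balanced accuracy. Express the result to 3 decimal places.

Balanced accuracy = mean of per-class recall.
  class_0: recall = 203/222 = 0.9144
  class_1: recall = 97/142 = 0.6831
  class_2: recall = 56/111 = 0.5045
  class_3: recall = 148/225 = 0.6578
Mean = (0.9144 + 0.6831 + 0.5045 + 0.6578) / 4 = 0.690

0.690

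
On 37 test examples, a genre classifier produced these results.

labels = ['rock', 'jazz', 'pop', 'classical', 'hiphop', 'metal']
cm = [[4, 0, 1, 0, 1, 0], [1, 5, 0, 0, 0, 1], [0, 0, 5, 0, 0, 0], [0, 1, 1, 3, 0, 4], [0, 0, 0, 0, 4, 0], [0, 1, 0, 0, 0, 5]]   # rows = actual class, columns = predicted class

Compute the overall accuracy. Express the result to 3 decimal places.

Accuracy = trace / total = (4+5+5+3+4+5=26) / 37 = 26/37 = 0.703

0.703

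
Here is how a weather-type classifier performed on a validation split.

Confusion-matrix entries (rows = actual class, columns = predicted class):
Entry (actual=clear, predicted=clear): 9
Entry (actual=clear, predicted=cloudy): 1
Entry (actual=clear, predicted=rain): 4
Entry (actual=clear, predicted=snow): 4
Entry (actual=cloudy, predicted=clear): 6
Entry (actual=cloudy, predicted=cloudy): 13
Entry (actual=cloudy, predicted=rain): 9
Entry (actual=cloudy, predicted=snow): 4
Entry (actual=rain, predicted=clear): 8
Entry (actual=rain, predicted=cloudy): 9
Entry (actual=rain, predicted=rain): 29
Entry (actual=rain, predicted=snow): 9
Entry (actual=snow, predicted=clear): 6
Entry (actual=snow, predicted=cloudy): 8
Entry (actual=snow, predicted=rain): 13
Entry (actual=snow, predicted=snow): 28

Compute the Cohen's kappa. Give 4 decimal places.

Observed agreement pₒ = trace/N = 79/160 = 0.49375
Expected agreement pₑ = Σ (rowᵢ·colᵢ)/N² = (18·29 + 32·31 + 55·55 + 55·45)/160² = 0.27398
κ = (pₒ − pₑ)/(1 − pₑ) = (0.49375 − 0.27398)/(1 − 0.27398) = 0.3027

0.3027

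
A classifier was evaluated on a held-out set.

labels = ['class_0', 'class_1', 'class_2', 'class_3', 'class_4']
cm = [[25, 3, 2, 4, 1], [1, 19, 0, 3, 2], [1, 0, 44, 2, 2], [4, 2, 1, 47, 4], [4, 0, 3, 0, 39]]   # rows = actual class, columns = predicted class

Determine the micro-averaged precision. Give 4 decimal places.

Micro-averaging pools counts across classes: ΣTP=174, ΣFP=39, ΣFN=39.
Micro-precision = TP/(TP+FP) on pooled counts = 0.8169 (equals overall accuracy in single-label multiclass).

0.8169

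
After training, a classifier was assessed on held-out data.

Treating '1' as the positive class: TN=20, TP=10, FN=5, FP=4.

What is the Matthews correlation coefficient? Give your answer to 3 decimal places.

0.507

MCC = (TP·TN − FP·FN) / √((TP+FP)(TP+FN)(TN+FP)(TN+FN))
Numerator = 10·20 − 4·5 = 180
Denominator = √(14·15·24·25) = √126000 = 354.9648
MCC = 180 / 354.9648 = 0.507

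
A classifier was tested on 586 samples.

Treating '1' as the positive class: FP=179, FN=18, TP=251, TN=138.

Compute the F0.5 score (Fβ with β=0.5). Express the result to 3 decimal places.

0.631

Fβ = (1+β²)·TP / ((1+β²)·TP + β²·FN + FP), with β²=1/4
= 1.25·251 / (1.25·251 + 0.25·18 + 179) = 0.631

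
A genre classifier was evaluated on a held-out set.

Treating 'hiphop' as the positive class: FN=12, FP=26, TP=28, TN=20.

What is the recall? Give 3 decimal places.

Recall = TP/(TP+FN) = 28/(28+12) = 28/40 = 0.700

0.700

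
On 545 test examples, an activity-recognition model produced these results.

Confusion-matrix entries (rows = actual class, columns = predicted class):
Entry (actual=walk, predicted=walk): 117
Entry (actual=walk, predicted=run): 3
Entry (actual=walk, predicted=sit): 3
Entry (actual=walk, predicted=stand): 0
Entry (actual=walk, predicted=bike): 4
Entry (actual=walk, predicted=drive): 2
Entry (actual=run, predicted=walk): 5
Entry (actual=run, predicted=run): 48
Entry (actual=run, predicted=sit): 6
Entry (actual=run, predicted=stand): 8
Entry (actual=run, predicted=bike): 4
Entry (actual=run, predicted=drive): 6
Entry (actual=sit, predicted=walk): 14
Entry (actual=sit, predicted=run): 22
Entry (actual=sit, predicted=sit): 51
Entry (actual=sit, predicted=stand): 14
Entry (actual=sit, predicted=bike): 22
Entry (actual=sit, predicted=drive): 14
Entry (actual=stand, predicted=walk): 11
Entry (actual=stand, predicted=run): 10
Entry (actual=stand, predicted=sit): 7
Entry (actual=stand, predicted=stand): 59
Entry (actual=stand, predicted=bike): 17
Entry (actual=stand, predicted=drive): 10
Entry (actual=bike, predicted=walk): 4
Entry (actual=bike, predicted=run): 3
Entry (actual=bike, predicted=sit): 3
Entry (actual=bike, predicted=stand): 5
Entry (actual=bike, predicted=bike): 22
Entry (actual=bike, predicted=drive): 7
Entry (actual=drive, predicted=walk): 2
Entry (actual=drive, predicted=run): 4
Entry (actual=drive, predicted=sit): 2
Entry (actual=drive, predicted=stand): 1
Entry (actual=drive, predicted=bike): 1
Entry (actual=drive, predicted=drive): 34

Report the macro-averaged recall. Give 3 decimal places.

Per-class recall (TP/(TP+FN)):
  walk: TP=117, FN=3+3+0+4+2=12 → 117/129 = 0.9070
  run: TP=48, FN=5+6+8+4+6=29 → 48/77 = 0.6234
  sit: TP=51, FN=14+22+14+22+14=86 → 51/137 = 0.3723
  stand: TP=59, FN=11+10+7+17+10=55 → 59/114 = 0.5175
  bike: TP=22, FN=4+3+3+5+7=22 → 22/44 = 0.5000
  drive: TP=34, FN=2+4+2+1+1=10 → 34/44 = 0.7727
Macro-recall = mean = (0.9070 + 0.6234 + 0.3723 + 0.5175 + 0.5000 + 0.7727) / 6 = 0.615

0.615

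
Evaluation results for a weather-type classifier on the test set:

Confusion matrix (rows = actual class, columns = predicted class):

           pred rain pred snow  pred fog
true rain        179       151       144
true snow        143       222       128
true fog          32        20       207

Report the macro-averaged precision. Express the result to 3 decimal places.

0.501

Per-class precision (TP/(TP+FP)):
  rain: TP=179, FP=143+32=175 → 179/354 = 0.5056
  snow: TP=222, FP=151+20=171 → 222/393 = 0.5649
  fog: TP=207, FP=144+128=272 → 207/479 = 0.4322
Macro-precision = mean = (0.5056 + 0.5649 + 0.4322) / 3 = 0.501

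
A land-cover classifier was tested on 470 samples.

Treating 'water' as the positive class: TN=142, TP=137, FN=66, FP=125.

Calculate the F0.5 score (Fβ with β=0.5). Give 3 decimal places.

0.548

Fβ = (1+β²)·TP / ((1+β²)·TP + β²·FN + FP), with β²=1/4
= 1.25·137 / (1.25·137 + 0.25·66 + 125) = 0.548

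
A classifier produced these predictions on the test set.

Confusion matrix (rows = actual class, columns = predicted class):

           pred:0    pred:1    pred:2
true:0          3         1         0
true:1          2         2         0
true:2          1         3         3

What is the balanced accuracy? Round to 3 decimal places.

0.560

Balanced accuracy = mean of per-class recall.
  0: recall = 3/4 = 0.7500
  1: recall = 2/4 = 0.5000
  2: recall = 3/7 = 0.4286
Mean = (0.7500 + 0.5000 + 0.4286) / 3 = 0.560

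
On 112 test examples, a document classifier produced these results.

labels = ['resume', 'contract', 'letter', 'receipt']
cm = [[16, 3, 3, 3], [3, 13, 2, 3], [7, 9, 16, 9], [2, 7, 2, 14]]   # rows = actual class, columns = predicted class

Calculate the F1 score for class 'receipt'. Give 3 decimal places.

0.519

One-vs-rest for 'receipt': TP = diagonal; FP = other classes predicted 'receipt'; FN = 'receipt' predicted as other.
F1 score = 2·TP/(2·TP+FP+FN).
receipt: TP=14, FP=3+3+9=15, FN=2+7+2=11 → 28/54 = 0.5185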